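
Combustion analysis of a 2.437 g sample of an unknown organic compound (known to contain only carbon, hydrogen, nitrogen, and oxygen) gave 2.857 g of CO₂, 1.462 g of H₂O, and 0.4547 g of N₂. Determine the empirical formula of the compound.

C2H5NO2

mol C = 2.857 g CO₂ ÷ 44.009 g/mol = 0.064919 mol
mol H = 2 × 1.462 g H₂O ÷ 18.015 g/mol = 0.16231 mol
mol N = 2 × 0.4547 g N₂ ÷ 28.014 g/mol = 0.032462 mol
mass O = 2.437 − (0.77974 + 0.16361 + 0.45470) = 1.0390 g → mol O = 1.0390 ÷ 15.999 = 0.064939 mol
Divide by the smallest (0.032462 mol): C 2.000, H 5.000, N 1.000, O 2.000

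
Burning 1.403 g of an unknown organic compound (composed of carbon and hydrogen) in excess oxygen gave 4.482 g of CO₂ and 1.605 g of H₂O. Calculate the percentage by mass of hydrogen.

mol C = 4.482 g CO₂ ÷ 44.009 g/mol = 0.10184 mol
mol H = 2 × 1.605 g H₂O ÷ 18.015 g/mol = 0.17818 mol
mass % H = 0.17961 g ÷ 1.403 g × 100%

12.80%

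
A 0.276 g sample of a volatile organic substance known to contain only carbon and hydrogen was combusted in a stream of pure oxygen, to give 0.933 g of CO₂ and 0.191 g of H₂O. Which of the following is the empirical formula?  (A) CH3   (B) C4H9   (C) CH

(C) CH

mol C = 0.933 g CO₂ ÷ 44.009 g/mol = 0.02120 mol
mol H = 2 × 0.191 g H₂O ÷ 18.015 g/mol = 0.02120 mol
Divide by the smallest (0.02120 mol): C 1.000, H 1.000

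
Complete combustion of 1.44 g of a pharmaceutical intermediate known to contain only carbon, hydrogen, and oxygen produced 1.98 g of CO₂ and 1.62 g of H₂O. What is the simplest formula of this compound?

CH4O

mol C = 1.98 g CO₂ ÷ 44.009 g/mol = 0.04499 mol
mol H = 2 × 1.62 g H₂O ÷ 18.015 g/mol = 0.1799 mol
mass O = 1.44 − (0.5404 + 0.1813) = 0.7183 g → mol O = 0.7183 ÷ 15.999 = 0.04490 mol
Divide by the smallest (0.04490 mol): C 1.002, H 4.006, O 1.000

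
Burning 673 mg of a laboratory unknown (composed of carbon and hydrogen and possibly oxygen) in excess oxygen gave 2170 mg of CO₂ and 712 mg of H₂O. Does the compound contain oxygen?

mol C = 2.17 g CO₂ ÷ 44.009 g/mol = 0.04931 mol
mol H = 2 × 0.712 g H₂O ÷ 18.015 g/mol = 0.07905 mol
C and H together account for 0.6719 g — essentially the entire 0.673 g sample — so the compound contains no oxygen.

no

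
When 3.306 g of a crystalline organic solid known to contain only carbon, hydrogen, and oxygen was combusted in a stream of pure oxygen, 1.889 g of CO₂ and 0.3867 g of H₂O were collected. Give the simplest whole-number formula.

CHO4

mol C = 1.889 g CO₂ ÷ 44.009 g/mol = 0.042923 mol
mol H = 2 × 0.3867 g H₂O ÷ 18.015 g/mol = 0.042931 mol
mass O = 3.306 − (0.51555 + 0.043274) = 2.7472 g → mol O = 2.7472 ÷ 15.999 = 0.17171 mol
Divide by the smallest (0.042923 mol): C 1.000, H 1.000, O 4.000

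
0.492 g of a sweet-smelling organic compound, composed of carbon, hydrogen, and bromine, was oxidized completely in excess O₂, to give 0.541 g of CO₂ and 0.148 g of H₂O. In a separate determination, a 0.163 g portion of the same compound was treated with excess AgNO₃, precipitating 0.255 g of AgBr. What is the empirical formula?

mol C = 0.541 g CO₂ ÷ 44.009 g/mol = 0.01229 mol
mol H = 2 × 0.148 g H₂O ÷ 18.015 g/mol = 0.01643 mol
From the AgBr data: mol Br per gram of compound = (0.255 ÷ 187.772) ÷ 0.163 = 0.008331 mol/g, so in the 0.492 g combustion sample mol Br = 0.004099 mol
Divide by the smallest (0.004099 mol): C 2.999, H 4.008, Br 1.000

C3H4Br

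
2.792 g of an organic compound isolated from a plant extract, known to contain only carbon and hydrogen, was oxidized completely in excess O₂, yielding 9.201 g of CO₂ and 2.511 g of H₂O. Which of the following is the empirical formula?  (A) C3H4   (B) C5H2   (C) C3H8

(A) C3H4

mol C = 9.201 g CO₂ ÷ 44.009 g/mol = 0.20907 mol
mol H = 2 × 2.511 g H₂O ÷ 18.015 g/mol = 0.27877 mol
Divide by the smallest (0.20907 mol): C 1.000, H 1.333
Multiplying each by 3 gives whole numbers: C 3.00, H 4.00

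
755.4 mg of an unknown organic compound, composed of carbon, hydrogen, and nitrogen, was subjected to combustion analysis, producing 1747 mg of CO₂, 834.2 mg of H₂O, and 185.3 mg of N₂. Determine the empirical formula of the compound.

mol C = 1.747 g CO₂ ÷ 44.009 g/mol = 0.039696 mol
mol H = 2 × 0.8342 g H₂O ÷ 18.015 g/mol = 0.092612 mol
mol N = 2 × 0.1853 g N₂ ÷ 28.014 g/mol = 0.013229 mol
Divide by the smallest (0.013229 mol): C 3.001, H 7.001, N 1.000

C3H7N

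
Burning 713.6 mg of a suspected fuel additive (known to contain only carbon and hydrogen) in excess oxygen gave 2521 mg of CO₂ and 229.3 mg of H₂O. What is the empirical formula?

mol C = 2.521 g CO₂ ÷ 44.009 g/mol = 0.057284 mol
mol H = 2 × 0.2293 g H₂O ÷ 18.015 g/mol = 0.025457 mol
Divide by the smallest (0.025457 mol): C 2.250, H 1.000
Multiplying each by 4 gives whole numbers: C 9.00, H 4.00

C9H4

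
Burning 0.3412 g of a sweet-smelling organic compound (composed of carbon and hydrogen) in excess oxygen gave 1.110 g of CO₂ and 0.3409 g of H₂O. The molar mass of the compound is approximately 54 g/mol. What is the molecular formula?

C4H6

mol C = 1.110 g CO₂ ÷ 44.009 g/mol = 0.025222 mol
mol H = 2 × 0.3409 g H₂O ÷ 18.015 g/mol = 0.037846 mol
Divide by the smallest (0.025222 mol): C 1.000, H 1.501
Multiplying each by 2 gives whole numbers: C 2.00, H 3.00
Empirical formula: C2H3
Empirical-formula mass = 27.05 g/mol; 54 ÷ 27.05 ≈ 2, so the molecular formula is C4H6.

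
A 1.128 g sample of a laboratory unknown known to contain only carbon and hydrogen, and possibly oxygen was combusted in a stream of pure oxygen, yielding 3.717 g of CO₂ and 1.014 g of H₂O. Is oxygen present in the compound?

no

mol C = 3.717 g CO₂ ÷ 44.009 g/mol = 0.084460 mol
mol H = 2 × 1.014 g H₂O ÷ 18.015 g/mol = 0.11257 mol
C and H together account for 1.1279 g — essentially the entire 1.128 g sample — so the compound contains no oxygen.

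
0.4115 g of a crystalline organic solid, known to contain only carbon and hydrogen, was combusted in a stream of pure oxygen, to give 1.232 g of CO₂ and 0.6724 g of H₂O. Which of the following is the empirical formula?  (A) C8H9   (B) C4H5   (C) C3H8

mol C = 1.232 g CO₂ ÷ 44.009 g/mol = 0.027994 mol
mol H = 2 × 0.6724 g H₂O ÷ 18.015 g/mol = 0.074649 mol
Divide by the smallest (0.027994 mol): C 1.000, H 2.667
Multiplying each by 3 gives whole numbers: C 3.00, H 8.00

(C) C3H8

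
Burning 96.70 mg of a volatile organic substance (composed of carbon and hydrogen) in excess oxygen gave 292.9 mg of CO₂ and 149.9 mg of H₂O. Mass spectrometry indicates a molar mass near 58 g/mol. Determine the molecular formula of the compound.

mol C = 0.2929 g CO₂ ÷ 44.009 g/mol = 0.0066555 mol
mol H = 2 × 0.1499 g H₂O ÷ 18.015 g/mol = 0.016642 mol
Divide by the smallest (0.0066555 mol): C 1.000, H 2.500
Multiplying each by 2 gives whole numbers: C 2.00, H 5.00
Empirical formula: C2H5
Empirical-formula mass = 29.06 g/mol; 58 ÷ 29.06 ≈ 2, so the molecular formula is C4H10.

C4H10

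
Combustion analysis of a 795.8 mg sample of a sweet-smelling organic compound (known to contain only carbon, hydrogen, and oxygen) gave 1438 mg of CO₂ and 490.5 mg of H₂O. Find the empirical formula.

mol C = 1.438 g CO₂ ÷ 44.009 g/mol = 0.032675 mol
mol H = 2 × 0.4905 g H₂O ÷ 18.015 g/mol = 0.054455 mol
mass O = 0.7958 − (0.39246 + 0.054890) = 0.34845 g → mol O = 0.34845 ÷ 15.999 = 0.021779 mol
Divide by the smallest (0.021779 mol): C 1.500, H 2.500, O 1.000
Multiplying each by 2 gives whole numbers: C 3.00, H 5.00, O 2.00

C3H5O2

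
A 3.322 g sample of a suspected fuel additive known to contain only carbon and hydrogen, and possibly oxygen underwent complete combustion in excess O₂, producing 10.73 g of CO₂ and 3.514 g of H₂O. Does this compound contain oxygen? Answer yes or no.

no

mol C = 10.73 g CO₂ ÷ 44.009 g/mol = 0.24381 mol
mol H = 2 × 3.514 g H₂O ÷ 18.015 g/mol = 0.39012 mol
C and H together account for 3.3217 g — essentially the entire 3.322 g sample — so the compound contains no oxygen.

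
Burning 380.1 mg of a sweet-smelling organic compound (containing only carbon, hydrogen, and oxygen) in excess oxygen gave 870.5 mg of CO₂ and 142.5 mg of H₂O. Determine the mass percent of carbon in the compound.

mol C = 0.8705 g CO₂ ÷ 44.009 g/mol = 0.019780 mol
mol H = 2 × 0.1425 g H₂O ÷ 18.015 g/mol = 0.015820 mol
mass O = 0.3801 − (0.23758 + 0.015947) = 0.12658 g → mol O = 0.12658 ÷ 15.999 = 0.0079114 mol
mass % C = 0.23758 g ÷ 0.3801 g × 100%

62.50%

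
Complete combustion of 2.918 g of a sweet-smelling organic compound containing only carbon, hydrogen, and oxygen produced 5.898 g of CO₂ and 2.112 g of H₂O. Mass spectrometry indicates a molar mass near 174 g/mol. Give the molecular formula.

mol C = 5.898 g CO₂ ÷ 44.009 g/mol = 0.13402 mol
mol H = 2 × 2.112 g H₂O ÷ 18.015 g/mol = 0.23447 mol
mass O = 2.918 − (1.6097 + 0.23635) = 1.0720 g → mol O = 1.0720 ÷ 15.999 = 0.067002 mol
Divide by the smallest (0.067002 mol): C 2.000, H 3.499, O 1.000
Multiplying each by 2 gives whole numbers: C 4.00, H 7.00, O 2.00
Empirical formula: C4H7O2
Empirical-formula mass = 87.10 g/mol; 174 ÷ 87.10 ≈ 2, so the molecular formula is C8H14O4.

C8H14O4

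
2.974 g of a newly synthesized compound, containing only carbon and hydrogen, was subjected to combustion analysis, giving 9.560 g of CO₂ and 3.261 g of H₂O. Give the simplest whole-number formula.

C3H5

mol C = 9.560 g CO₂ ÷ 44.009 g/mol = 0.21723 mol
mol H = 2 × 3.261 g H₂O ÷ 18.015 g/mol = 0.36203 mol
Divide by the smallest (0.21723 mol): C 1.000, H 1.667
Multiplying each by 3 gives whole numbers: C 3.00, H 5.00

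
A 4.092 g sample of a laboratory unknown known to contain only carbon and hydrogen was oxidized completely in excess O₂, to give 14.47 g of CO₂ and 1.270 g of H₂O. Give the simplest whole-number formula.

mol C = 14.47 g CO₂ ÷ 44.009 g/mol = 0.32880 mol
mol H = 2 × 1.270 g H₂O ÷ 18.015 g/mol = 0.14099 mol
Divide by the smallest (0.14099 mol): C 2.332, H 1.000
Multiplying each by 3 gives whole numbers: C 7.00, H 3.00

C7H3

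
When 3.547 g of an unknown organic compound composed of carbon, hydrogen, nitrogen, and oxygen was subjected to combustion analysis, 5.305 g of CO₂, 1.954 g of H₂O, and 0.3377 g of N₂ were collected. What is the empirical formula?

C5H9NO4

mol C = 5.305 g CO₂ ÷ 44.009 g/mol = 0.12054 mol
mol H = 2 × 1.954 g H₂O ÷ 18.015 g/mol = 0.21693 mol
mol N = 2 × 0.3377 g N₂ ÷ 28.014 g/mol = 0.024109 mol
mass O = 3.547 − (1.4478 + 0.21867 + 0.33770) = 1.5428 g → mol O = 1.5428 ÷ 15.999 = 0.096430 mol
Divide by the smallest (0.024109 mol): C 5.000, H 8.998, N 1.000, O 4.000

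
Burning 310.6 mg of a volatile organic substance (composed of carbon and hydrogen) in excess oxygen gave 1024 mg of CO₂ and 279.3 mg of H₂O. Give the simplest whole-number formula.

mol C = 1.024 g CO₂ ÷ 44.009 g/mol = 0.023268 mol
mol H = 2 × 0.2793 g H₂O ÷ 18.015 g/mol = 0.031007 mol
Divide by the smallest (0.023268 mol): C 1.000, H 1.333
Multiplying each by 3 gives whole numbers: C 3.00, H 4.00

C3H4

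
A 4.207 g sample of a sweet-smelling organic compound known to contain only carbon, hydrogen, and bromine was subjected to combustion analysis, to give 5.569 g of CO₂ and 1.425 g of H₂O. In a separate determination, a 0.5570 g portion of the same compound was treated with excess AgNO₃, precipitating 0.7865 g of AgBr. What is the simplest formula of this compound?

mol C = 5.569 g CO₂ ÷ 44.009 g/mol = 0.12654 mol
mol H = 2 × 1.425 g H₂O ÷ 18.015 g/mol = 0.15820 mol
From the AgBr data: mol Br per gram of compound = (0.7865 ÷ 187.772) ÷ 0.5570 = 0.0075199 mol/g, so in the 4.207 g combustion sample mol Br = 0.031636 mol
Divide by the smallest (0.031636 mol): C 4.000, H 5.001, Br 1.000

C4H5Br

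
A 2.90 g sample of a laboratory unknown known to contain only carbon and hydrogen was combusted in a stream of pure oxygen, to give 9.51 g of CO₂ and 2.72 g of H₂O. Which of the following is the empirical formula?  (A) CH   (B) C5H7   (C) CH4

(B) C5H7

mol C = 9.51 g CO₂ ÷ 44.009 g/mol = 0.2161 mol
mol H = 2 × 2.72 g H₂O ÷ 18.015 g/mol = 0.3020 mol
Divide by the smallest (0.2161 mol): C 1.000, H 1.397
Multiplying each by 5 gives whole numbers: C 5.00, H 6.99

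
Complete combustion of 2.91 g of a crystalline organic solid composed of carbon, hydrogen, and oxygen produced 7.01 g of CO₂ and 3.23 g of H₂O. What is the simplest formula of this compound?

mol C = 7.01 g CO₂ ÷ 44.009 g/mol = 0.1593 mol
mol H = 2 × 3.23 g H₂O ÷ 18.015 g/mol = 0.3586 mol
mass O = 2.91 − (1.913 + 0.3615) = 0.6354 g → mol O = 0.6354 ÷ 15.999 = 0.03971 mol
Divide by the smallest (0.03971 mol): C 4.011, H 9.030, O 1.000

C4H9O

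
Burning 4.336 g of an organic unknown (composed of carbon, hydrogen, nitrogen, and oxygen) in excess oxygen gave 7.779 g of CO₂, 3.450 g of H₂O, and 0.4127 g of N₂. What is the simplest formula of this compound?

C6H13NO3

mol C = 7.779 g CO₂ ÷ 44.009 g/mol = 0.17676 mol
mol H = 2 × 3.450 g H₂O ÷ 18.015 g/mol = 0.38301 mol
mol N = 2 × 0.4127 g N₂ ÷ 28.014 g/mol = 0.029464 mol
mass O = 4.336 − (2.1231 + 0.38608 + 0.41270) = 1.4142 g → mol O = 1.4142 ÷ 15.999 = 0.088391 mol
Divide by the smallest (0.029464 mol): C 5.999, H 12.999, N 1.000, O 3.000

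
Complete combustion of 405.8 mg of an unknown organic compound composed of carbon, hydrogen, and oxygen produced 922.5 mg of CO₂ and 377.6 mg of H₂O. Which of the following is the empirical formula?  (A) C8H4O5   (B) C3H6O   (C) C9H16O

mol C = 0.9225 g CO₂ ÷ 44.009 g/mol = 0.020962 mol
mol H = 2 × 0.3776 g H₂O ÷ 18.015 g/mol = 0.041921 mol
mass O = 0.4058 − (0.25177 + 0.042256) = 0.11177 g → mol O = 0.11177 ÷ 15.999 = 0.0069863 mol
Divide by the smallest (0.0069863 mol): C 3.000, H 6.000, O 1.000

(B) C3H6O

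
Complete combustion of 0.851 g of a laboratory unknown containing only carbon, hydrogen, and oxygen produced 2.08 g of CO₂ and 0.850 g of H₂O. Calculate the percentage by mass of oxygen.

mol C = 2.08 g CO₂ ÷ 44.009 g/mol = 0.04726 mol
mol H = 2 × 0.850 g H₂O ÷ 18.015 g/mol = 0.09437 mol
mass O = 0.851 − (0.5677 + 0.09512) = 0.1882 g → mol O = 0.1882 ÷ 15.999 = 0.01176 mol
mass % O = 0.1882 g ÷ 0.851 g × 100%

22.1%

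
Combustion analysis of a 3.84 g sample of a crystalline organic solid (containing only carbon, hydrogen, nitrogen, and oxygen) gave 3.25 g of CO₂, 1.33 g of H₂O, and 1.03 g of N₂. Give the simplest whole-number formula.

C2H4N2O3

mol C = 3.25 g CO₂ ÷ 44.009 g/mol = 0.07385 mol
mol H = 2 × 1.33 g H₂O ÷ 18.015 g/mol = 0.1477 mol
mol N = 2 × 1.03 g N₂ ÷ 28.014 g/mol = 0.07353 mol
mass O = 3.84 − (0.8870 + 0.1488 + 1.030) = 1.774 g → mol O = 1.774 ÷ 15.999 = 0.1109 mol
Divide by the smallest (0.07353 mol): C 1.004, H 2.008, N 1.000, O 1.508
Multiplying each by 2 gives whole numbers: C 2.01, H 4.02, N 2.00, O 3.02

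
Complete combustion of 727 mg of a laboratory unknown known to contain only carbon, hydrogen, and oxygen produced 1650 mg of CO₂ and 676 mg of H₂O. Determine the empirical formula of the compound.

C3H6O

mol C = 1.65 g CO₂ ÷ 44.009 g/mol = 0.03749 mol
mol H = 2 × 0.676 g H₂O ÷ 18.015 g/mol = 0.07505 mol
mass O = 0.727 − (0.4503 + 0.07565) = 0.2010 g → mol O = 0.2010 ÷ 15.999 = 0.01257 mol
Divide by the smallest (0.01257 mol): C 2.984, H 5.973, O 1.000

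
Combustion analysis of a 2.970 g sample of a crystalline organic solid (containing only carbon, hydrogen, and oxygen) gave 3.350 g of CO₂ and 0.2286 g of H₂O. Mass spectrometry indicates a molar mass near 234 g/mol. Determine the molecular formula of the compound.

mol C = 3.350 g CO₂ ÷ 44.009 g/mol = 0.076121 mol
mol H = 2 × 0.2286 g H₂O ÷ 18.015 g/mol = 0.025379 mol
mass O = 2.970 − (0.91429 + 0.025582) = 2.0301 g → mol O = 2.0301 ÷ 15.999 = 0.12689 mol
Divide by the smallest (0.025379 mol): C 2.999, H 1.000, O 5.000
Empirical formula: C3HO5
Empirical-formula mass = 117.04 g/mol; 234 ÷ 117.04 ≈ 2, so the molecular formula is C6H2O10.

C6H2O10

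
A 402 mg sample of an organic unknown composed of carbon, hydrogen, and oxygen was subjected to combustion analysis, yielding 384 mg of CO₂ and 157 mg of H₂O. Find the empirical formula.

CH2O2

mol C = 0.384 g CO₂ ÷ 44.009 g/mol = 0.008725 mol
mol H = 2 × 0.157 g H₂O ÷ 18.015 g/mol = 0.01743 mol
mass O = 0.402 − (0.1048 + 0.01757) = 0.2796 g → mol O = 0.2796 ÷ 15.999 = 0.01748 mol
Divide by the smallest (0.008725 mol): C 1.000, H 1.998, O 2.003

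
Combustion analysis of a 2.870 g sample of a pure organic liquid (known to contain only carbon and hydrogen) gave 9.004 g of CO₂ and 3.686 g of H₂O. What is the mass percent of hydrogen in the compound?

mol C = 9.004 g CO₂ ÷ 44.009 g/mol = 0.20459 mol
mol H = 2 × 3.686 g H₂O ÷ 18.015 g/mol = 0.40921 mol
mass % H = 0.41249 g ÷ 2.870 g × 100%

14.37%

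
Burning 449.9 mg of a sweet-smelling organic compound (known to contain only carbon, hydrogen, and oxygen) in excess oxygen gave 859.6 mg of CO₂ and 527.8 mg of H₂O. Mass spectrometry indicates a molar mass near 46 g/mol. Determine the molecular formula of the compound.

mol C = 0.8596 g CO₂ ÷ 44.009 g/mol = 0.019532 mol
mol H = 2 × 0.5278 g H₂O ÷ 18.015 g/mol = 0.058596 mol
mass O = 0.4499 − (0.23460 + 0.059064) = 0.15623 g → mol O = 0.15623 ÷ 15.999 = 0.0097651 mol
Divide by the smallest (0.0097651 mol): C 2.000, H 6.000, O 1.000
Empirical formula: C2H6O
Empirical-formula mass = 46.07 g/mol; 46 ÷ 46.07 ≈ 1, so the molecular formula is C2H6O.

C2H6O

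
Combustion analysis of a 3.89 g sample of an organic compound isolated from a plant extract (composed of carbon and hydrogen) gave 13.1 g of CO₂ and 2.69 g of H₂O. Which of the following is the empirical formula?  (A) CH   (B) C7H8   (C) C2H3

(A) CH

mol C = 13.1 g CO₂ ÷ 44.009 g/mol = 0.2977 mol
mol H = 2 × 2.69 g H₂O ÷ 18.015 g/mol = 0.2986 mol
Divide by the smallest (0.2977 mol): C 1.000, H 1.003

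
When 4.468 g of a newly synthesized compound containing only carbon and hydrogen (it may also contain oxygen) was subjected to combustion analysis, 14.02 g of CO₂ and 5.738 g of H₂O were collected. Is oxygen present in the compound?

mol C = 14.02 g CO₂ ÷ 44.009 g/mol = 0.31857 mol
mol H = 2 × 5.738 g H₂O ÷ 18.015 g/mol = 0.63702 mol
C and H together account for 4.4685 g — essentially the entire 4.468 g sample — so the compound contains no oxygen.

no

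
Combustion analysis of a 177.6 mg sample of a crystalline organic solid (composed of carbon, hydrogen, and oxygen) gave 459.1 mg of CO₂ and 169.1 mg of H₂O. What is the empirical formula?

C5H9O

mol C = 0.4591 g CO₂ ÷ 44.009 g/mol = 0.010432 mol
mol H = 2 × 0.1691 g H₂O ÷ 18.015 g/mol = 0.018773 mol
mass O = 0.1776 − (0.12530 + 0.018923) = 0.033378 g → mol O = 0.033378 ÷ 15.999 = 0.0020863 mol
Divide by the smallest (0.0020863 mol): C 5.000, H 8.998, O 1.000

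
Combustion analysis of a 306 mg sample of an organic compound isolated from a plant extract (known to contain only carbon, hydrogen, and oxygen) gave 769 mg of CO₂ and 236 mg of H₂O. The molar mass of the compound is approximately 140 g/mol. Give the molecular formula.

mol C = 0.769 g CO₂ ÷ 44.009 g/mol = 0.01747 mol
mol H = 2 × 0.236 g H₂O ÷ 18.015 g/mol = 0.02620 mol
mass O = 0.306 − (0.2099 + 0.02641) = 0.06971 g → mol O = 0.06971 ÷ 15.999 = 0.004357 mol
Divide by the smallest (0.004357 mol): C 4.010, H 6.013, O 1.000
Empirical formula: C4H6O
Empirical-formula mass = 70.09 g/mol; 140 ÷ 70.09 ≈ 2, so the molecular formula is C8H12O2.

C8H12O2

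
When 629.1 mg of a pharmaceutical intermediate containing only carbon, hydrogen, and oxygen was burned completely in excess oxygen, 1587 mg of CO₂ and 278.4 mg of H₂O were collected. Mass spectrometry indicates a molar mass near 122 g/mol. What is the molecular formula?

C7H6O2

mol C = 1.587 g CO₂ ÷ 44.009 g/mol = 0.036061 mol
mol H = 2 × 0.2784 g H₂O ÷ 18.015 g/mol = 0.030908 mol
mass O = 0.6291 − (0.43313 + 0.031155) = 0.16482 g → mol O = 0.16482 ÷ 15.999 = 0.010302 mol
Divide by the smallest (0.010302 mol): C 3.500, H 3.000, O 1.000
Multiplying each by 2 gives whole numbers: C 7.00, H 6.00, O 2.00
Empirical formula: C7H6O2
Empirical-formula mass = 122.12 g/mol; 122 ÷ 122.12 ≈ 1, so the molecular formula is C7H6O2.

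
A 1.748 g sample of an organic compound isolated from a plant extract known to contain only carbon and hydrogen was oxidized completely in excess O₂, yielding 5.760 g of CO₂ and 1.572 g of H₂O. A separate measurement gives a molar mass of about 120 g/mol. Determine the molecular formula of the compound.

C9H12

mol C = 5.760 g CO₂ ÷ 44.009 g/mol = 0.13088 mol
mol H = 2 × 1.572 g H₂O ÷ 18.015 g/mol = 0.17452 mol
Divide by the smallest (0.13088 mol): C 1.000, H 1.333
Multiplying each by 3 gives whole numbers: C 3.00, H 4.00
Empirical formula: C3H4
Empirical-formula mass = 40.06 g/mol; 120 ÷ 40.06 ≈ 3, so the molecular formula is C9H12.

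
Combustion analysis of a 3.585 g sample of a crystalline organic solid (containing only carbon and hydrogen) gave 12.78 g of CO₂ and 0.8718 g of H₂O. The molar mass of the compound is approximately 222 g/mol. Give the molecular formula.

mol C = 12.78 g CO₂ ÷ 44.009 g/mol = 0.29040 mol
mol H = 2 × 0.8718 g H₂O ÷ 18.015 g/mol = 0.096786 mol
Divide by the smallest (0.096786 mol): C 3.000, H 1.000
Empirical formula: C3H
Empirical-formula mass = 37.04 g/mol; 222 ÷ 37.04 ≈ 6, so the molecular formula is C18H6.

C18H6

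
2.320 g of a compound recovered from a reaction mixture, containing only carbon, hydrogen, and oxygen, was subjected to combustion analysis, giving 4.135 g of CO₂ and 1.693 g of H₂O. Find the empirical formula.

C3H6O2

mol C = 4.135 g CO₂ ÷ 44.009 g/mol = 0.093958 mol
mol H = 2 × 1.693 g H₂O ÷ 18.015 g/mol = 0.18795 mol
mass O = 2.320 − (1.1285 + 0.18946) = 1.0020 g → mol O = 1.0020 ÷ 15.999 = 0.062630 mol
Divide by the smallest (0.062630 mol): C 1.500, H 3.001, O 1.000
Multiplying each by 2 gives whole numbers: C 3.00, H 6.00, O 2.00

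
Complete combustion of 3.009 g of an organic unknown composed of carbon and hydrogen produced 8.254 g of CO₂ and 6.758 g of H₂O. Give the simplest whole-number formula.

CH4

mol C = 8.254 g CO₂ ÷ 44.009 g/mol = 0.18755 mol
mol H = 2 × 6.758 g H₂O ÷ 18.015 g/mol = 0.75026 mol
Divide by the smallest (0.18755 mol): C 1.000, H 4.000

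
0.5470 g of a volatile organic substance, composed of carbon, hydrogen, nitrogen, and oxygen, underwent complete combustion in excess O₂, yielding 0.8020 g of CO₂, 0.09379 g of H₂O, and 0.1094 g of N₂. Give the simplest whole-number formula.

mol C = 0.8020 g CO₂ ÷ 44.009 g/mol = 0.018224 mol
mol H = 2 × 0.09379 g H₂O ÷ 18.015 g/mol = 0.010412 mol
mol N = 2 × 0.1094 g N₂ ÷ 28.014 g/mol = 0.0078104 mol
mass O = 0.5470 − (0.21888 + 0.010496 + 0.10940) = 0.20822 g → mol O = 0.20822 ÷ 15.999 = 0.013015 mol
Divide by the smallest (0.0078104 mol): C 2.333, H 1.333, N 1.000, O 1.666
Multiplying each by 3 gives whole numbers: C 7.00, H 4.00, N 3.00, O 5.00

C7H4N3O5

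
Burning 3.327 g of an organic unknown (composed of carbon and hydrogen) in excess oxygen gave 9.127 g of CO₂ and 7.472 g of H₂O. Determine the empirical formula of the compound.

mol C = 9.127 g CO₂ ÷ 44.009 g/mol = 0.20739 mol
mol H = 2 × 7.472 g H₂O ÷ 18.015 g/mol = 0.82953 mol
Divide by the smallest (0.20739 mol): C 1.000, H 4.000

CH4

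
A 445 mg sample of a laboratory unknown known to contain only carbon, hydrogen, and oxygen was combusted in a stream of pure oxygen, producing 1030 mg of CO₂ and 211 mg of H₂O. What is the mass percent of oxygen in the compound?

mol C = 1.03 g CO₂ ÷ 44.009 g/mol = 0.02340 mol
mol H = 2 × 0.211 g H₂O ÷ 18.015 g/mol = 0.02342 mol
mass O = 0.445 − (0.2811 + 0.02361) = 0.1403 g → mol O = 0.1403 ÷ 15.999 = 0.008768 mol
mass % O = 0.1403 g ÷ 0.445 g × 100%

31.5%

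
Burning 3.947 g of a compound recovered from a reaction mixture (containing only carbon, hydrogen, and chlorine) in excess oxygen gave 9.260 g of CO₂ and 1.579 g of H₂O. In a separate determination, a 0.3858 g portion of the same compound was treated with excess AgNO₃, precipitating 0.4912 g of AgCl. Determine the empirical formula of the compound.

mol C = 9.260 g CO₂ ÷ 44.009 g/mol = 0.21041 mol
mol H = 2 × 1.579 g H₂O ÷ 18.015 g/mol = 0.17530 mol
From the AgCl data: mol Cl per gram of compound = (0.4912 ÷ 143.318) ÷ 0.3858 = 0.0088837 mol/g, so in the 3.947 g combustion sample mol Cl = 0.035064 mol
Divide by the smallest (0.035064 mol): C 6.001, H 4.999, Cl 1.000

C6H5Cl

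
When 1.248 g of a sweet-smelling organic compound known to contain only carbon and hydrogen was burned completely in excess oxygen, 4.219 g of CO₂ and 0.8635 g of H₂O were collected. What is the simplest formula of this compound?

CH

mol C = 4.219 g CO₂ ÷ 44.009 g/mol = 0.095867 mol
mol H = 2 × 0.8635 g H₂O ÷ 18.015 g/mol = 0.095865 mol
Divide by the smallest (0.095865 mol): C 1.000, H 1.000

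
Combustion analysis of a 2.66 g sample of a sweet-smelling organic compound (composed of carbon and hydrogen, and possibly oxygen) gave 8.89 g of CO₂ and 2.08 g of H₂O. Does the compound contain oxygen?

no

mol C = 8.89 g CO₂ ÷ 44.009 g/mol = 0.2020 mol
mol H = 2 × 2.08 g H₂O ÷ 18.015 g/mol = 0.2309 mol
C and H together account for 2.659 g — essentially the entire 2.66 g sample — so the compound contains no oxygen.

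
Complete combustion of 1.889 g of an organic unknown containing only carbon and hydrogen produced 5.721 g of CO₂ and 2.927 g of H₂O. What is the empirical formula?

C2H5

mol C = 5.721 g CO₂ ÷ 44.009 g/mol = 0.13000 mol
mol H = 2 × 2.927 g H₂O ÷ 18.015 g/mol = 0.32495 mol
Divide by the smallest (0.13000 mol): C 1.000, H 2.500
Multiplying each by 2 gives whole numbers: C 2.00, H 5.00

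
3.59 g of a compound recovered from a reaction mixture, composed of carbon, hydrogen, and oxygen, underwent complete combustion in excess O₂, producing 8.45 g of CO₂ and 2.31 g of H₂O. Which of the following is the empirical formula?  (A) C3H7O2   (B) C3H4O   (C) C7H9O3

(B) C3H4O

mol C = 8.45 g CO₂ ÷ 44.009 g/mol = 0.1920 mol
mol H = 2 × 2.31 g H₂O ÷ 18.015 g/mol = 0.2565 mol
mass O = 3.59 − (2.306 + 0.2585) = 1.025 g → mol O = 1.025 ÷ 15.999 = 0.06409 mol
Divide by the smallest (0.06409 mol): C 2.996, H 4.002, O 1.000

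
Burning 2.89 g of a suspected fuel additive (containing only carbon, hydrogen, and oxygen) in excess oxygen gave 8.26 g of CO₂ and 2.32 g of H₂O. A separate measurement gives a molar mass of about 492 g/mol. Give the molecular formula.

C32H44O4

mol C = 8.26 g CO₂ ÷ 44.009 g/mol = 0.1877 mol
mol H = 2 × 2.32 g H₂O ÷ 18.015 g/mol = 0.2576 mol
mass O = 2.89 − (2.254 + 0.2596) = 0.3760 g → mol O = 0.3760 ÷ 15.999 = 0.02350 mol
Divide by the smallest (0.02350 mol): C 7.985, H 10.958, O 1.000
Empirical formula: C8H11O
Empirical-formula mass = 123.17 g/mol; 492 ÷ 123.17 ≈ 4, so the molecular formula is C32H44O4.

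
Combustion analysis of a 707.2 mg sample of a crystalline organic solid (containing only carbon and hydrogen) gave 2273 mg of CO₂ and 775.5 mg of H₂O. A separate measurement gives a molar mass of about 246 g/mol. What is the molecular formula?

C18H30

mol C = 2.273 g CO₂ ÷ 44.009 g/mol = 0.051649 mol
mol H = 2 × 0.7755 g H₂O ÷ 18.015 g/mol = 0.086095 mol
Divide by the smallest (0.051649 mol): C 1.000, H 1.667
Multiplying each by 3 gives whole numbers: C 3.00, H 5.00
Empirical formula: C3H5
Empirical-formula mass = 41.07 g/mol; 246 ÷ 41.07 ≈ 6, so the molecular formula is C18H30.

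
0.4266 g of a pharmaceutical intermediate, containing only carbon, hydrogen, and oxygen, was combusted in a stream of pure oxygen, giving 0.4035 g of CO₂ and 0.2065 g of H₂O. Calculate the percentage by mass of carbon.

25.81%

mol C = 0.4035 g CO₂ ÷ 44.009 g/mol = 0.0091686 mol
mol H = 2 × 0.2065 g H₂O ÷ 18.015 g/mol = 0.022925 mol
mass O = 0.4266 − (0.11012 + 0.023109) = 0.29337 g → mol O = 0.29337 ÷ 15.999 = 0.018337 mol
mass % C = 0.11012 g ÷ 0.4266 g × 100%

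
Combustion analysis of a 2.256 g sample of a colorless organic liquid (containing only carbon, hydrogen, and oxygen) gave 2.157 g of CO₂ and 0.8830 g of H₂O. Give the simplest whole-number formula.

CH2O2

mol C = 2.157 g CO₂ ÷ 44.009 g/mol = 0.049013 mol
mol H = 2 × 0.8830 g H₂O ÷ 18.015 g/mol = 0.098029 mol
mass O = 2.256 − (0.58869 + 0.098814) = 1.5685 g → mol O = 1.5685 ÷ 15.999 = 0.098037 mol
Divide by the smallest (0.049013 mol): C 1.000, H 2.000, O 2.000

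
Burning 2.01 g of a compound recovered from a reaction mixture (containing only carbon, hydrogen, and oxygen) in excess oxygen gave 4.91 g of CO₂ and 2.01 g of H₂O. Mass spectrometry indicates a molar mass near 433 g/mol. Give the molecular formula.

mol C = 4.91 g CO₂ ÷ 44.009 g/mol = 0.1116 mol
mol H = 2 × 2.01 g H₂O ÷ 18.015 g/mol = 0.2231 mol
mass O = 2.01 − (1.340 + 0.2249) = 0.4450 g → mol O = 0.4450 ÷ 15.999 = 0.02782 mol
Divide by the smallest (0.02782 mol): C 4.011, H 8.022, O 1.000
Empirical formula: C4H8O
Empirical-formula mass = 72.11 g/mol; 433 ÷ 72.11 ≈ 6, so the molecular formula is C24H48O6.

C24H48O6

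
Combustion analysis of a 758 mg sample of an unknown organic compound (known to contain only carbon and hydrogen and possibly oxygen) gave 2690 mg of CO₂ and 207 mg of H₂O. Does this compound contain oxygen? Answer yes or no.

mol C = 2.69 g CO₂ ÷ 44.009 g/mol = 0.06112 mol
mol H = 2 × 0.207 g H₂O ÷ 18.015 g/mol = 0.02298 mol
C and H together account for 0.7573 g — essentially the entire 0.758 g sample — so the compound contains no oxygen.

no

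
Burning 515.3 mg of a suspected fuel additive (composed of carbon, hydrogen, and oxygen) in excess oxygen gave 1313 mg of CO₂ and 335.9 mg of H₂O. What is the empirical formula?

mol C = 1.313 g CO₂ ÷ 44.009 g/mol = 0.029835 mol
mol H = 2 × 0.3359 g H₂O ÷ 18.015 g/mol = 0.037291 mol
mass O = 0.5153 − (0.35835 + 0.037589) = 0.11936 g → mol O = 0.11936 ÷ 15.999 = 0.0074608 mol
Divide by the smallest (0.0074608 mol): C 3.999, H 4.998, O 1.000

C4H5O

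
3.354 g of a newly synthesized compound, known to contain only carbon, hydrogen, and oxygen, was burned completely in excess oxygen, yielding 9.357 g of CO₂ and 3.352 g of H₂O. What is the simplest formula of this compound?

mol C = 9.357 g CO₂ ÷ 44.009 g/mol = 0.21262 mol
mol H = 2 × 3.352 g H₂O ÷ 18.015 g/mol = 0.37213 mol
mass O = 3.354 − (2.5537 + 0.37511) = 0.42516 g → mol O = 0.42516 ÷ 15.999 = 0.026574 mol
Divide by the smallest (0.026574 mol): C 8.001, H 14.004, O 1.000

C8H14O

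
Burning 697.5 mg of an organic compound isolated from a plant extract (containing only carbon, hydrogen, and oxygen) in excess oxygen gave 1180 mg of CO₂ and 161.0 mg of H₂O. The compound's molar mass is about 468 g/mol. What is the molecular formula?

mol C = 1.180 g CO₂ ÷ 44.009 g/mol = 0.026813 mol
mol H = 2 × 0.1610 g H₂O ÷ 18.015 g/mol = 0.017874 mol
mass O = 0.6975 − (0.32205 + 0.018017) = 0.35744 g → mol O = 0.35744 ÷ 15.999 = 0.022341 mol
Divide by the smallest (0.017874 mol): C 1.500, H 1.000, O 1.250
Multiplying each by 4 gives whole numbers: C 6.00, H 4.00, O 5.00
Empirical formula: C6H4O5
Empirical-formula mass = 156.09 g/mol; 468 ÷ 156.09 ≈ 3, so the molecular formula is C18H12O15.

C18H12O15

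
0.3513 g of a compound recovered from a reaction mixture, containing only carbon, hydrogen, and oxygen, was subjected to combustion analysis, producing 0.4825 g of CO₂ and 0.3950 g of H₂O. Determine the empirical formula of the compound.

CH4O

mol C = 0.4825 g CO₂ ÷ 44.009 g/mol = 0.010964 mol
mol H = 2 × 0.3950 g H₂O ÷ 18.015 g/mol = 0.043852 mol
mass O = 0.3513 − (0.13168 + 0.044203) = 0.17541 g → mol O = 0.17541 ÷ 15.999 = 0.010964 mol
Divide by the smallest (0.010964 mol): C 1.000, H 4.000, O 1.000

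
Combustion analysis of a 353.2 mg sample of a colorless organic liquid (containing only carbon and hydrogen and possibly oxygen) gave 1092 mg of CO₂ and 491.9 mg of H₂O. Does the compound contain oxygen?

mol C = 1.092 g CO₂ ÷ 44.009 g/mol = 0.024813 mol
mol H = 2 × 0.4919 g H₂O ÷ 18.015 g/mol = 0.054610 mol
C and H together account for 0.35308 g — essentially the entire 0.3532 g sample — so the compound contains no oxygen.

no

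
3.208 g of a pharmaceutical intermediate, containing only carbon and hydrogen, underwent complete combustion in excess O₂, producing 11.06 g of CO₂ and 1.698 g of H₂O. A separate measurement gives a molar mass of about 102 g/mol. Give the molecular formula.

C8H6

mol C = 11.06 g CO₂ ÷ 44.009 g/mol = 0.25131 mol
mol H = 2 × 1.698 g H₂O ÷ 18.015 g/mol = 0.18851 mol
Divide by the smallest (0.18851 mol): C 1.333, H 1.000
Multiplying each by 3 gives whole numbers: C 4.00, H 3.00
Empirical formula: C4H3
Empirical-formula mass = 51.07 g/mol; 102 ÷ 51.07 ≈ 2, so the molecular formula is C8H6.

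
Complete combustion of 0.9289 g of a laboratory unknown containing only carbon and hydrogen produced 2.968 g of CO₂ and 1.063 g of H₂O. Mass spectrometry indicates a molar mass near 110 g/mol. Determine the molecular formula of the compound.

mol C = 2.968 g CO₂ ÷ 44.009 g/mol = 0.067441 mol
mol H = 2 × 1.063 g H₂O ÷ 18.015 g/mol = 0.11801 mol
Divide by the smallest (0.067441 mol): C 1.000, H 1.750
Multiplying each by 4 gives whole numbers: C 4.00, H 7.00
Empirical formula: C4H7
Empirical-formula mass = 55.10 g/mol; 110 ÷ 55.10 ≈ 2, so the molecular formula is C8H14.

C8H14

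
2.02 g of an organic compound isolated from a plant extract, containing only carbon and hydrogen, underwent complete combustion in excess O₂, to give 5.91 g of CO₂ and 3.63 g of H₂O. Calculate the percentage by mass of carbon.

mol C = 5.91 g CO₂ ÷ 44.009 g/mol = 0.1343 mol
mol H = 2 × 3.63 g H₂O ÷ 18.015 g/mol = 0.4030 mol
mass % C = 1.613 g ÷ 2.02 g × 100%

79.8%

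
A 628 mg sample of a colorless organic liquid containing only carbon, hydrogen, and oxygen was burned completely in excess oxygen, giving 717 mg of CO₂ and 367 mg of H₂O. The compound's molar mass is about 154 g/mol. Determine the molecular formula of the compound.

C4H10O6

mol C = 0.717 g CO₂ ÷ 44.009 g/mol = 0.01629 mol
mol H = 2 × 0.367 g H₂O ÷ 18.015 g/mol = 0.04074 mol
mass O = 0.628 − (0.1957 + 0.04107) = 0.3912 g → mol O = 0.3912 ÷ 15.999 = 0.02445 mol
Divide by the smallest (0.01629 mol): C 1.000, H 2.501, O 1.501
Multiplying each by 2 gives whole numbers: C 2.00, H 5.00, O 3.00
Empirical formula: C2H5O3
Empirical-formula mass = 77.06 g/mol; 154 ÷ 77.06 ≈ 2, so the molecular formula is C4H10O6.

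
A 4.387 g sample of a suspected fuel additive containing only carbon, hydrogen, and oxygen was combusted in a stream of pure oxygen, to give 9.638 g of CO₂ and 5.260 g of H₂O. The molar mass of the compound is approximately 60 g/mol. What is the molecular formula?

mol C = 9.638 g CO₂ ÷ 44.009 g/mol = 0.21900 mol
mol H = 2 × 5.260 g H₂O ÷ 18.015 g/mol = 0.58396 mol
mass O = 4.387 − (2.6304 + 0.58863) = 1.1680 g → mol O = 1.1680 ÷ 15.999 = 0.073002 mol
Divide by the smallest (0.073002 mol): C 3.000, H 7.999, O 1.000
Empirical formula: C3H8O
Empirical-formula mass = 60.10 g/mol; 60 ÷ 60.10 ≈ 1, so the molecular formula is C3H8O.

C3H8O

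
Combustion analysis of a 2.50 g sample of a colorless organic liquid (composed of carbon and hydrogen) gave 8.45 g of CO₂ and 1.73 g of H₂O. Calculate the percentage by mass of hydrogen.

mol C = 8.45 g CO₂ ÷ 44.009 g/mol = 0.1920 mol
mol H = 2 × 1.73 g H₂O ÷ 18.015 g/mol = 0.1921 mol
mass % H = 0.1936 g ÷ 2.50 g × 100%

7.7%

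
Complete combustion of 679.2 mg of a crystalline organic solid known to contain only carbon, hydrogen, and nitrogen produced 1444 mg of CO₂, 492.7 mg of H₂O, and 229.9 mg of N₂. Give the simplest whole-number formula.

C6H10N3

mol C = 1.444 g CO₂ ÷ 44.009 g/mol = 0.032811 mol
mol H = 2 × 0.4927 g H₂O ÷ 18.015 g/mol = 0.054699 mol
mol N = 2 × 0.2299 g N₂ ÷ 28.014 g/mol = 0.016413 mol
Divide by the smallest (0.016413 mol): C 1.999, H 3.333, N 1.000
Multiplying each by 3 gives whole numbers: C 6.00, H 10.00, N 3.00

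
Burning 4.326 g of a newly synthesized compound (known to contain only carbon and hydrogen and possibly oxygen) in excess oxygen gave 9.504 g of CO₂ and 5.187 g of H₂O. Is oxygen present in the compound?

mol C = 9.504 g CO₂ ÷ 44.009 g/mol = 0.21596 mol
mol H = 2 × 5.187 g H₂O ÷ 18.015 g/mol = 0.57585 mol
C and H account for only 3.1743 g of the 4.326 g sample; the remaining 1.1517 g must be oxygen.

yes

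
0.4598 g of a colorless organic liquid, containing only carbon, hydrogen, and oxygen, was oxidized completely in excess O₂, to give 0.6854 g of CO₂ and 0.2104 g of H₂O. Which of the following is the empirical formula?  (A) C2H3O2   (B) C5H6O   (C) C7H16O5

(A) C2H3O2

mol C = 0.6854 g CO₂ ÷ 44.009 g/mol = 0.015574 mol
mol H = 2 × 0.2104 g H₂O ÷ 18.015 g/mol = 0.023358 mol
mass O = 0.4598 − (0.18706 + 0.023545) = 0.24919 g → mol O = 0.24919 ÷ 15.999 = 0.015576 mol
Divide by the smallest (0.015574 mol): C 1.000, H 1.500, O 1.000
Multiplying each by 2 gives whole numbers: C 2.00, H 3.00, O 2.00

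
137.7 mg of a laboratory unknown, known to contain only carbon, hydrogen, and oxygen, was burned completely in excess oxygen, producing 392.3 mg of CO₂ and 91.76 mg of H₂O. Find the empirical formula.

C7H8O

mol C = 0.3923 g CO₂ ÷ 44.009 g/mol = 0.0089141 mol
mol H = 2 × 0.09176 g H₂O ÷ 18.015 g/mol = 0.010187 mol
mass O = 0.1377 − (0.10707 + 0.010269) = 0.020364 g → mol O = 0.020364 ÷ 15.999 = 0.0012729 mol
Divide by the smallest (0.0012729 mol): C 7.003, H 8.003, O 1.000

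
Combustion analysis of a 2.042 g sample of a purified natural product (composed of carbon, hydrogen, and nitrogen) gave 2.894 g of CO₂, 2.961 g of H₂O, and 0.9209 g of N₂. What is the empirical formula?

mol C = 2.894 g CO₂ ÷ 44.009 g/mol = 0.065759 mol
mol H = 2 × 2.961 g H₂O ÷ 18.015 g/mol = 0.32873 mol
mol N = 2 × 0.9209 g N₂ ÷ 28.014 g/mol = 0.065746 mol
Divide by the smallest (0.065746 mol): C 1.000, H 5.000, N 1.000

CH5N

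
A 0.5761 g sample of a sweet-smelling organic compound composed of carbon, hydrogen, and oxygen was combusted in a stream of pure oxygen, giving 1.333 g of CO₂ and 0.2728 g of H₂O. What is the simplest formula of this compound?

mol C = 1.333 g CO₂ ÷ 44.009 g/mol = 0.030289 mol
mol H = 2 × 0.2728 g H₂O ÷ 18.015 g/mol = 0.030286 mol
mass O = 0.5761 − (0.36380 + 0.030528) = 0.18177 g → mol O = 0.18177 ÷ 15.999 = 0.011361 mol
Divide by the smallest (0.011361 mol): C 2.666, H 2.666, O 1.000
Multiplying each by 3 gives whole numbers: C 8.00, H 8.00, O 3.00

C8H8O3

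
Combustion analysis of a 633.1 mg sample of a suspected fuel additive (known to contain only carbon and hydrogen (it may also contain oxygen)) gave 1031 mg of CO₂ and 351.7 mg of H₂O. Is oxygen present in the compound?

yes

mol C = 1.031 g CO₂ ÷ 44.009 g/mol = 0.023427 mol
mol H = 2 × 0.3517 g H₂O ÷ 18.015 g/mol = 0.039045 mol
C and H account for only 0.32074 g of the 0.6331 g sample; the remaining 0.31236 g must be oxygen.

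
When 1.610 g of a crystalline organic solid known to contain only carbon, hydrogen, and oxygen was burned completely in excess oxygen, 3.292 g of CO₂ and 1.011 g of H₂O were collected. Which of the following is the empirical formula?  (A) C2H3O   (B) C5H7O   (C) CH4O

(A) C2H3O

mol C = 3.292 g CO₂ ÷ 44.009 g/mol = 0.074803 mol
mol H = 2 × 1.011 g H₂O ÷ 18.015 g/mol = 0.11224 mol
mass O = 1.610 − (0.89846 + 0.11314) = 0.59840 g → mol O = 0.59840 ÷ 15.999 = 0.037403 mol
Divide by the smallest (0.037403 mol): C 2.000, H 3.001, O 1.000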